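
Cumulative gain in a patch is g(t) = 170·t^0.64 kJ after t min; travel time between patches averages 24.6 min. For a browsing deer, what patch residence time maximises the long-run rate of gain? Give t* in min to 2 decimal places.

Maximise g(t)/(T+t): set derivative to zero → g'(t)(T+t) = g(t).
g'(t) = 0.64·170·t^-0.36. Setting 0.64·170·t^-0.36 = 170·t^0.64/(24.6+t) gives 0.64(24.6+t) = t, so 0.36·t = 0.64×24.6.
t* = 0.64×24.6/0.36 = 43.73 min.

43.73 min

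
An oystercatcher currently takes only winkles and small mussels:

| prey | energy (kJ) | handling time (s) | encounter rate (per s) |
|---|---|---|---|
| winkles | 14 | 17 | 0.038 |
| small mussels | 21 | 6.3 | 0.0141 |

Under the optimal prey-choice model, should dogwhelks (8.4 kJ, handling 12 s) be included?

Current rate: (0.038×14 + 0.0141×21)/(1 + 0.038×17 + 0.0141×6.3) = 0.4773 kJ/s.
dogwhelks: E/h = 8.4/12 = 0.7 kJ/s.
0.7 > 0.4773, so adding dogwhelks raises the average — include it.

Yes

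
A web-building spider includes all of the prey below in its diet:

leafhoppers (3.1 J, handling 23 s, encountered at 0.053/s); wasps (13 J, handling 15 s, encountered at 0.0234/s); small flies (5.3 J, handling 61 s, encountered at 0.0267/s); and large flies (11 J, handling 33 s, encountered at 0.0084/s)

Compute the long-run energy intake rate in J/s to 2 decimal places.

0.16 J/s

R = (0.053×3.1 + 0.0234×13 + 0.0267×5.3 + 0.0084×11) / (1 + 0.053×23 + 0.0234×15 + 0.0267×61 + 0.0084×33) = 0.7024/4.476 = 0.1569 J/s.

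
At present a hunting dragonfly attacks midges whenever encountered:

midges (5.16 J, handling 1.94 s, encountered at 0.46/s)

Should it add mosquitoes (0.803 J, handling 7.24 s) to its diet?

No

Intake rate on the current diet: R = (0.46×5.16) / (1 + 0.46×1.94) = 2.374/1.892 = 1.254 J/s.
mosquitoes: E/h = 0.803/7.24 = 0.1109 J/s.
Since 0.1109 < R, time spent handling mosquitoes is better spent searching.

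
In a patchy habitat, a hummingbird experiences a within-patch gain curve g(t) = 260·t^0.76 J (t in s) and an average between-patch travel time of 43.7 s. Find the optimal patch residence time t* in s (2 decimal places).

138.38 s

By the marginal value theorem, leave when the instantaneous gain rate g'(t) equals the habitat-wide average g(t)/(T + t).
g'(t) = 0.76·260·t^-0.24. Setting 0.76·260·t^-0.24 = 260·t^0.76/(43.7+t) gives 0.76(43.7+t) = t, so 0.24·t = 0.76×43.7.
t* = 0.76×43.7/0.24 = 138.4 s.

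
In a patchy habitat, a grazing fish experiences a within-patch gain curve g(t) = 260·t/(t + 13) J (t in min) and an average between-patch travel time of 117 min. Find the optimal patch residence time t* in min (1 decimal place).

39.0 min

Optimal t* satisfies g'(t*) = g(t*)/(T + t*).
g'(t) = 260·13/(t + 13)². Setting 260·13/(t+13)² = 260t/[(t+13)(117+t)] gives 13(117+t) = t(t+13), so t² = 13×117 = 1521.
t* = √1521 = 39 min.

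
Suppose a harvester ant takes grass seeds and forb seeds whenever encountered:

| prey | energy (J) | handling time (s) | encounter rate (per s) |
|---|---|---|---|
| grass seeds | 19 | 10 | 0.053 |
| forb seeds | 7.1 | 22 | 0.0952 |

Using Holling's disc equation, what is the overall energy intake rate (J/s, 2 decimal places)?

Energy encountered per unit search time: 0.053×19 + 0.0952×7.1 = 1.683 J/s.
Handling time per unit search time: 0.053×10 + 0.0952×22 = 2.624.
Rate = 1.683/(1 + 2.624) = 0.4643 J/s.

0.46 J/s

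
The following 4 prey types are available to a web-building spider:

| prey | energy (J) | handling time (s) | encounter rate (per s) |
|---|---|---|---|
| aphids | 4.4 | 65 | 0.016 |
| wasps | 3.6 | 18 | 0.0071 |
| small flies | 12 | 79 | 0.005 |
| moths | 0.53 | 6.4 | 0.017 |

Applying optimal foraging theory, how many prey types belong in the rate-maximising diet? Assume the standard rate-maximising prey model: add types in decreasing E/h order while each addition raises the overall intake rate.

E/h in descending order: wasps 0.2, small flies 0.152, moths 0.0828, aphids 0.0677 J/s. The optimal diet is the largest prefix of this list for which every included type satisfies E_i/h_i > R on the types above it.
Rate on top 1: 0.02266. small flies: 0.152 > 0.02266 → include.
Rate on top 2: 0.05619. moths: 0.0828 > 0.05619 → include.
Rate on top 3: 0.05796. aphids: 0.0677 > 0.05796 → include.
Optimal diet: wasps, small flies, moths, aphids — 4 of 4 types.

4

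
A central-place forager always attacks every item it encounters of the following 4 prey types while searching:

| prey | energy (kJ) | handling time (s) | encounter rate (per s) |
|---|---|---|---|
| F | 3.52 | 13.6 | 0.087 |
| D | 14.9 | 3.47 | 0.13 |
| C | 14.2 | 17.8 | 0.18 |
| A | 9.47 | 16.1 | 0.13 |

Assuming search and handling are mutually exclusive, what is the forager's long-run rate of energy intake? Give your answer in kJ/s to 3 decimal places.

R = (0.087×3.52 + 0.13×14.9 + 0.18×14.2 + 0.13×9.47) / (1 + 0.087×13.6 + 0.13×3.47 + 0.18×17.8 + 0.13×16.1) = 6.03/7.931 = 0.7603 kJ/s.

0.760 kJ/s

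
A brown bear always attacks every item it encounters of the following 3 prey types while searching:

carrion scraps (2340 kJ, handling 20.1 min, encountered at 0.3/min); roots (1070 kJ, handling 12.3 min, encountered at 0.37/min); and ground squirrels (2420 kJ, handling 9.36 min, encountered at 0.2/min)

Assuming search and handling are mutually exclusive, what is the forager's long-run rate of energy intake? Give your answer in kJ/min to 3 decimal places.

Energy encountered per unit search time: 0.3×2340 + 0.37×1070 + 0.2×2420 = 1582 kJ/min.
Handling time per unit search time: 0.3×20.1 + 0.37×12.3 + 0.2×9.36 = 12.45.
Rate = 1582/(1 + 12.45) = 117.6 kJ/min.

117.587 kJ/min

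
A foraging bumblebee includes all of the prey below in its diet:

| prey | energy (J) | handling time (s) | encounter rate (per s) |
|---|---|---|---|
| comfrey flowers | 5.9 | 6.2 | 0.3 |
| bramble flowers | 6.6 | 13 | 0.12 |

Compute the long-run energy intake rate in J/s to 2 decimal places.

0.58 J/s

Energy encountered per unit search time: 0.3×5.9 + 0.12×6.6 = 2.562 J/s.
Handling time per unit search time: 0.3×6.2 + 0.12×13 = 3.42.
Rate = 2.562/(1 + 3.42) = 0.5796 J/s.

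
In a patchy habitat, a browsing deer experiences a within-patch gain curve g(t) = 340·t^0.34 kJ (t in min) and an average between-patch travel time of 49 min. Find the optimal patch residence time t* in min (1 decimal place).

25.2 min

Optimal t* satisfies g'(t*) = g(t*)/(T + t*).
g'(t) = 0.34·340·t^-0.66. Setting 0.34·340·t^-0.66 = 340·t^0.34/(49+t) gives 0.34(49+t) = t, so 0.66·t = 0.34×49.
t* = 0.34×49/0.66 = 25.24 min.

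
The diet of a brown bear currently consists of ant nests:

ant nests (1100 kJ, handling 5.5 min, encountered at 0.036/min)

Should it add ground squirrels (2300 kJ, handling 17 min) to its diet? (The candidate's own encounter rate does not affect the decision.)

Yes

Intake rate on the current diet: R = (0.036×1100) / (1 + 0.036×5.5) = 39.6/1.198 = 33.06 kJ/min.
ground squirrels: E/h = 2300/17 = 135.3 kJ/min.
Since 135.3 > R, including ground squirrels increases the long-run rate.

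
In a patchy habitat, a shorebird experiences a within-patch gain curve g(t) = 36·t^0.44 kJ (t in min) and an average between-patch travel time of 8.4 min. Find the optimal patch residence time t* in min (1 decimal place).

Maximise g(t)/(T+t): set derivative to zero → g'(t)(T+t) = g(t).
g'(t) = 0.44·36·t^-0.56. Setting 0.44·36·t^-0.56 = 36·t^0.44/(8.4+t) gives 0.44(8.4+t) = t, so 0.56·t = 0.44×8.4.
t* = 0.44×8.4/0.56 = 6.6 min.

6.6 min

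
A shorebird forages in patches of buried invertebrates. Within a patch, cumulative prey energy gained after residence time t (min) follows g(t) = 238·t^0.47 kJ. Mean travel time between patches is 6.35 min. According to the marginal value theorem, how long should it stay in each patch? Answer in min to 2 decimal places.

Optimal t* satisfies g'(t*) = g(t*)/(T + t*).
g'(t) = 0.47·238·t^-0.53. Setting 0.47·238·t^-0.53 = 238·t^0.47/(6.35+t) gives 0.47(6.35+t) = t, so 0.53·t = 0.47×6.35.
t* = 0.47×6.35/0.53 = 5.631 min.

5.63 min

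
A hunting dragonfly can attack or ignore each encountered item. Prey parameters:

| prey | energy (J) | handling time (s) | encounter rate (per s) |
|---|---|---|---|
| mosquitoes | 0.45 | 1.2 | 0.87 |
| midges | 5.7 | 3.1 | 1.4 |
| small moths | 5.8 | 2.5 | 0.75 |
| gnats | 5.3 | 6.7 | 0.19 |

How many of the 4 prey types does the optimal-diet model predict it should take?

Rank by E/h (J/s): small moths 2.32, midges 1.84, gnats 0.791, mosquitoes 0.375. Include each in turn until the next type's E/h falls below the running intake rate.
Rate on top 1: 1.513. midges: 1.84 > 1.513 → include.
Rate on top 2: 1.709. gnats: 0.791 < 1.709 → exclude; stop.
Optimal diet: small moths, midges — 2 of 4 types.

2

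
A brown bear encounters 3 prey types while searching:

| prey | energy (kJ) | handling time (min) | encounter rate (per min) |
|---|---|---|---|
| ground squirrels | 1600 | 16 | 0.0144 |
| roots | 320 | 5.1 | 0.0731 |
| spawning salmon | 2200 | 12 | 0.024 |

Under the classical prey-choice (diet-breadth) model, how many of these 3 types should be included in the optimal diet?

E/h in descending order: spawning salmon 183, ground squirrels 100, roots 62.7 kJ/min. The optimal diet is the largest prefix of this list for which every included type satisfies E_i/h_i > R on the types above it.
Rate on top 1: 40.99. ground squirrels: 100 > 40.99 → include.
Rate on top 2: 49.95. roots: 62.7 > 49.95 → include.
Optimal diet: spawning salmon, ground squirrels, roots — 3 of 3 types.

3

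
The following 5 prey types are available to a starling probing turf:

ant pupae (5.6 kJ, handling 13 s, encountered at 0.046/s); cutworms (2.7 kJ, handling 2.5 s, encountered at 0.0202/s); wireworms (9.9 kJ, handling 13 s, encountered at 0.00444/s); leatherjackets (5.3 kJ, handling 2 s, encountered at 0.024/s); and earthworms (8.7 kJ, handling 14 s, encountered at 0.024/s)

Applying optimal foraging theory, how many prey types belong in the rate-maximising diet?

5

Profitabilities (E/h, kJ/s): leatherjackets 2.65, cutworms 1.08, wireworms 0.762, earthworms 0.621, ant pupae 0.431. Add prey in this order while the next type's profitability exceeds the intake rate on those already taken.
Rate on top 1: 0.1214. cutworms: 1.08 > 0.1214 → include.
Rate on top 2: 0.1654. wireworms: 0.762 > 0.1654 → include.
Rate on top 3: 0.1952. earthworms: 0.621 > 0.1952 → include.
Rate on top 4: 0.2912. ant pupae: 0.431 > 0.2912 → include.
Optimal diet: leatherjackets, cutworms, wireworms, earthworms, ant pupae — 5 of 5 types.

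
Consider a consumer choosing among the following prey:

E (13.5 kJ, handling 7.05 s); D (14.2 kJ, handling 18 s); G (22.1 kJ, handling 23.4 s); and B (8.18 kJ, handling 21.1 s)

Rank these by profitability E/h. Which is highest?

Profitability E/h (kJ/s): E = 13.5/7.05 = 1.91, D = 14.2/18 = 0.789, G = 22.1/23.4 = 0.944, B = 8.18/21.1 = 0.388.
Ranked: E > G > D > B.

E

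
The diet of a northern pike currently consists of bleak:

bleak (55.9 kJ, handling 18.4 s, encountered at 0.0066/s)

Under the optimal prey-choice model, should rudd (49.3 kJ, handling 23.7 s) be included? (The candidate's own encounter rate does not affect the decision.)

Intake rate on the current diet: R = (0.0066×55.9) / (1 + 0.0066×18.4) = 0.3689/1.121 = 0.329 kJ/s.
Profitability of rudd: 49.3/23.7 = 2.08 kJ/s.
2.08 > 0.329, so adding rudd raises the average — include it.

Yes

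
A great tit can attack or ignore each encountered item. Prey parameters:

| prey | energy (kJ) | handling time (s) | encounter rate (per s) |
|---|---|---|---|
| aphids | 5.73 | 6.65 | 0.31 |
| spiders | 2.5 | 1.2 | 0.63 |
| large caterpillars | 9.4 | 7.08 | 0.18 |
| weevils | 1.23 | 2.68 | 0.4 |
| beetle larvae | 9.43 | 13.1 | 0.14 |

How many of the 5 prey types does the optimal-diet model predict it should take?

E/h in descending order: spiders 2.08, large caterpillars 1.33, aphids 0.862, beetle larvae 0.72, weevils 0.459 kJ/s. The optimal diet is the largest prefix of this list for which every included type satisfies E_i/h_i > R on the types above it.
Rate on top 1: 0.8969. large caterpillars: 1.33 > 0.8969 → include.
Rate on top 2: 1.078. aphids: 0.862 < 1.078 → exclude; stop.
Optimal diet: spiders, large caterpillars — 2 of 5 types.

2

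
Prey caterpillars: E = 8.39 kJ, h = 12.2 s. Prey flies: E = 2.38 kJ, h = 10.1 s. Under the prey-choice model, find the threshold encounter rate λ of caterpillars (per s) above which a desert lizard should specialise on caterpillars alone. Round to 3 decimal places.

Drop flies once their profitability E₂/h₂ falls below the rate achievable on caterpillars alone: E₂/h₂ = λE₁/(1 + λh₁).
Solve for λ: λE₁h₂ = E₂(1 + λh₁) → λ(E₁h₂ − E₂h₁) = E₂ → λ = E₂/(E₁h₂ − E₂h₁).
λ = 2.38/(8.39×10.1 − 2.38×12.2) = 2.38/55.7 = 0.04273 per s.

0.043 per s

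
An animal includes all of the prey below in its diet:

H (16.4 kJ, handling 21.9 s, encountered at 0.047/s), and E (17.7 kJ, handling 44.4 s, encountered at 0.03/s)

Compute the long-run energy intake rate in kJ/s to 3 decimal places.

R = Σλ_iE_i / (1 + Σλ_ih_i)
Numerator: 0.047×16.4 + 0.03×17.7 = 1.302
Denominator: 1 + 0.047×21.9 + 0.03×44.4 = 3.361
R = 1.302/3.361 = 0.3873 kJ/s

0.387 kJ/s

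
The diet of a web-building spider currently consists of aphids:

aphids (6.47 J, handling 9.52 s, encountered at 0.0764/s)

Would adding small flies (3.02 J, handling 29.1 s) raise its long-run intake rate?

No

On aphids alone, R = ΣλE/(1+Σλh) = 0.4943/1.727 = 0.2862 J/s.
Profitability of small flies: 3.02/29.1 = 0.1038 J/s.
0.1038 < 0.2862, so adding small flies would lower the average — exclude it.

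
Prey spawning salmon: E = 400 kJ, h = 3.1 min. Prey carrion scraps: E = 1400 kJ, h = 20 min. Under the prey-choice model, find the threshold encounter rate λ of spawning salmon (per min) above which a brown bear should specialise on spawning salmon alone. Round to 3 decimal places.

Drop carrion scraps once their profitability E₂/h₂ falls below the rate achievable on spawning salmon alone: E₂/h₂ = λE₁/(1 + λh₁).
Solve for λ: λE₁h₂ = E₂(1 + λh₁) → λ(E₁h₂ − E₂h₁) = E₂ → λ = E₂/(E₁h₂ − E₂h₁).
λ = 1400/(400×20 − 1400×3.1) = 1400/3660 = 0.3825 per min.

0.383 per min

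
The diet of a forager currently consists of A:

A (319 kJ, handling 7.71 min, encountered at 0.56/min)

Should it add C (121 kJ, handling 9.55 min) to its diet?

On A alone, R = ΣλE/(1+Σλh) = 178.6/5.318 = 33.59 kJ/min.
Profitability of C: 121/9.55 = 12.67 kJ/min.
Since 12.67 < R, time spent handling C is better spent searching.

No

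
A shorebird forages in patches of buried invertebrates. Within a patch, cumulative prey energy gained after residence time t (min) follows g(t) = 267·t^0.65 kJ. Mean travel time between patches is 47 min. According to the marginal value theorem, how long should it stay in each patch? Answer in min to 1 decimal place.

87.3 min

Optimal t* satisfies g'(t*) = g(t*)/(T + t*).
g'(t) = 0.65·267·t^-0.35. Setting 0.65·267·t^-0.35 = 267·t^0.65/(47+t) gives 0.65(47+t) = t, so 0.35·t = 0.65×47.
t* = 0.65×47/0.35 = 87.29 min.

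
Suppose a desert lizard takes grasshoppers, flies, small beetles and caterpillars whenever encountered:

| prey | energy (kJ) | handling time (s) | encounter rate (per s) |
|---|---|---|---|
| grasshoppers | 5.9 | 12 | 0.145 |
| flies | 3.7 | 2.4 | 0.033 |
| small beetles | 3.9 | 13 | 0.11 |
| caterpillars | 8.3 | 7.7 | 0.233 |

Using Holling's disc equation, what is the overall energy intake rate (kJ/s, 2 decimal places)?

Energy encountered per unit search time: 0.145×5.9 + 0.033×3.7 + 0.11×3.9 + 0.233×8.3 = 3.341 kJ/s.
Handling time per unit search time: 0.145×12 + 0.033×2.4 + 0.11×13 + 0.233×7.7 = 5.043.
Rate = 3.341/(1 + 5.043) = 0.5528 kJ/s.

0.55 kJ/s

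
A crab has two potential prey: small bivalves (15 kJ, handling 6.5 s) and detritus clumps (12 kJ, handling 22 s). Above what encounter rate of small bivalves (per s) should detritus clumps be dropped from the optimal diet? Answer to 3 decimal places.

0.048 per s

Drop detritus clumps once their profitability E₂/h₂ falls below the rate achievable on small bivalves alone: E₂/h₂ = λE₁/(1 + λh₁).
Solve for λ: λE₁h₂ = E₂(1 + λh₁) → λ(E₁h₂ − E₂h₁) = E₂ → λ = E₂/(E₁h₂ − E₂h₁).
λ = 12/(15×22 − 12×6.5) = 12/252 = 0.04762 per s.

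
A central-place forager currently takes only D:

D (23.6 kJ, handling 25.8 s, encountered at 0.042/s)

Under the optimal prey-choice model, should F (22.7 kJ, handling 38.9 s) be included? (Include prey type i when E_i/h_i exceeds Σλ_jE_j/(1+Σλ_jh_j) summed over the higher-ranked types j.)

Intake rate on the current diet: R = (0.042×23.6) / (1 + 0.042×25.8) = 0.9912/2.084 = 0.4757 kJ/s.
Profitability of F: 22.7/38.9 = 0.5835 kJ/s.
0.5835 > 0.4757, so adding F raises the average — include it.

Yes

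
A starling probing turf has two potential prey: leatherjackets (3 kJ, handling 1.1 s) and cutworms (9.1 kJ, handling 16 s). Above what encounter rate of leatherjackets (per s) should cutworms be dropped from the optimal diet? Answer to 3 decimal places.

0.240 per s

The zero-one rule: include cutworms iff E₂/h₂ > λE₁/(1+λh₁). Equality gives the switch point.
λE₁h₂ = E₂ + λE₂h₁ ⇒ λ = E₂/(E₁h₂ − E₂h₁) = 9.1/(48 − 10.01) = 0.2395 per s.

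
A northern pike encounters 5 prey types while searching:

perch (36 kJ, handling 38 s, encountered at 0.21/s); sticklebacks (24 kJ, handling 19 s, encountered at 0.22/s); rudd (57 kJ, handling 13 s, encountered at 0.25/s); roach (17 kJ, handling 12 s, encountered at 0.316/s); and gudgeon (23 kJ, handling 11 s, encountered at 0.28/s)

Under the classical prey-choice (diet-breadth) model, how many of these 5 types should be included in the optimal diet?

E/h in descending order: rudd 4.38, gudgeon 2.09, roach 1.42, sticklebacks 1.26, perch 0.947 kJ/s. The optimal diet is the largest prefix of this list for which every included type satisfies E_i/h_i > R on the types above it.
Rate on top 1: 3.353. gudgeon: 2.09 < 3.353 → exclude; stop.
Optimal diet: rudd — 1 of 5 types.

1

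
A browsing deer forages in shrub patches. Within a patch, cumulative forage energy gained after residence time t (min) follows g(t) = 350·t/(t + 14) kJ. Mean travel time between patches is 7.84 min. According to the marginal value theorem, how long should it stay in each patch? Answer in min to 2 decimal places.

10.48 min

Maximise g(t)/(T+t): set derivative to zero → g'(t)(T+t) = g(t).
g'(t) = 350·14/(t + 14)². Setting 350·14/(t+14)² = 350t/[(t+14)(7.84+t)] gives 14(7.84+t) = t(t+14), so t² = 14×7.84 = 109.8.
t* = √109.8 = 10.48 min.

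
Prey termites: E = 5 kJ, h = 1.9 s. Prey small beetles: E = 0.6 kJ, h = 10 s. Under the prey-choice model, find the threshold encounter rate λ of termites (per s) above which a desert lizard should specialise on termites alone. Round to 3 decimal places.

0.012 per s

At the threshold, the rate on termites alone equals the profitability of small beetles: λ·5/(1 + λ·1.9) = 0.6/10 = 0.06.
Rearranging, λ(5 − 0.06×1.9) = 0.06, so λ = 0.06/4.886 = 0.01228 per s.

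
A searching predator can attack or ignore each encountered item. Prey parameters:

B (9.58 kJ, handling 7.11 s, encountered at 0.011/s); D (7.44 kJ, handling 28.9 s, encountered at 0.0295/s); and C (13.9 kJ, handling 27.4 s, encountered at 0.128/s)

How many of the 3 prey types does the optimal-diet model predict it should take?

Profitabilities (E/h, kJ/s): B 1.35, C 0.507, D 0.257. Add prey in this order while the next type's profitability exceeds the intake rate on those already taken.
Rate on top 1: 0.09774. C: 0.507 > 0.09774 → include.
Rate on top 2: 0.411. D: 0.257 < 0.411 → exclude; stop.
Optimal diet: B, C — 2 of 3 types.

2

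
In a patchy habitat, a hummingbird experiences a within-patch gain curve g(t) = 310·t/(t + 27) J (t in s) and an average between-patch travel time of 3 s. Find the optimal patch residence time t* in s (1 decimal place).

By the marginal value theorem, leave when the instantaneous gain rate g'(t) equals the habitat-wide average g(t)/(T + t).
g'(t) = 310·27/(t + 27)². Setting 310·27/(t+27)² = 310t/[(t+27)(3+t)] gives 27(3+t) = t(t+27), so t² = 27×3 = 81.
t* = √81 = 9 s.

9.0 s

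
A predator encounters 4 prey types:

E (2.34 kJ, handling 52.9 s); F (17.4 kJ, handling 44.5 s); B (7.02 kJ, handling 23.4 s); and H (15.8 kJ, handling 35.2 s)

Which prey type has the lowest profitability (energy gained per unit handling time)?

E

In descending order of E/h:
H: 15.8/35.2 = 0.449 kJ/s
F: 17.4/44.5 = 0.391 kJ/s
B: 7.02/23.4 = 0.3 kJ/s
E: 2.34/52.9 = 0.0442 kJ/s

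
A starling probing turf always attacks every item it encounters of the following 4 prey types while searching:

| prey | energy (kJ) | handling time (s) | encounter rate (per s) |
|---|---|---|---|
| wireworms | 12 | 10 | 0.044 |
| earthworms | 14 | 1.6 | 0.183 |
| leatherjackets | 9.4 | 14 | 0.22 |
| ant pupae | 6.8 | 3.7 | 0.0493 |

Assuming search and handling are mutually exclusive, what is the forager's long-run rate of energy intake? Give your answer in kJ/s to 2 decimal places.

1.10 kJ/s

R = Σλ_iE_i / (1 + Σλ_ih_i)
Numerator: 0.044×12 + 0.183×14 + 0.22×9.4 + 0.0493×6.8 = 5.493
Denominator: 1 + 0.044×10 + 0.183×1.6 + 0.22×14 + 0.0493×3.7 = 4.995
R = 5.493/4.995 = 1.1 kJ/s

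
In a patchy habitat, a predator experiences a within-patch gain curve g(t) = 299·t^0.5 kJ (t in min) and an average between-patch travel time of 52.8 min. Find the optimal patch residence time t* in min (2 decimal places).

Optimal t* satisfies g'(t*) = g(t*)/(T + t*).
g'(t) = 0.5·299·t^-0.5. Setting 0.5·299·t^-0.5 = 299·t^0.5/(52.8+t) gives 0.5(52.8+t) = t, so 0.50·t = 0.5×52.8.
t* = 0.5×52.8/0.50 = 52.8 min.

52.80 min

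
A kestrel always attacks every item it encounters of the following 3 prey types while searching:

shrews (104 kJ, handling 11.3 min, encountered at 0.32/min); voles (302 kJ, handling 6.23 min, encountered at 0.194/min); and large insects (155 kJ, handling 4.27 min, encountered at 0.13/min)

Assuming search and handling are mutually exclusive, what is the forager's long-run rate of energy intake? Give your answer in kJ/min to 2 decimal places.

Energy encountered per unit search time: 0.32×104 + 0.194×302 + 0.13×155 = 112 kJ/min.
Handling time per unit search time: 0.32×11.3 + 0.194×6.23 + 0.13×4.27 = 5.38.
Rate = 112/(1 + 5.38) = 17.56 kJ/min.

17.56 kJ/min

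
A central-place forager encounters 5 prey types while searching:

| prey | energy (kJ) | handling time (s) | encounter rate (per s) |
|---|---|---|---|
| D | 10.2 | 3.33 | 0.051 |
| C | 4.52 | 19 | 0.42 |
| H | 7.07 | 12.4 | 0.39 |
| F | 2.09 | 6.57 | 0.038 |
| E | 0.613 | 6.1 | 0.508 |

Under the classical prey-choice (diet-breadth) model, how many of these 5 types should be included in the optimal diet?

Profitabilities (E/h, kJ/s): D 3.06, H 0.57, F 0.318, C 0.238, E 0.1. Add prey in this order while the next type's profitability exceeds the intake rate on those already taken.
Rate on top 1: 0.4447. H: 0.57 > 0.4447 → include.
Rate on top 2: 0.5457. F: 0.318 < 0.5457 → exclude; stop.
Optimal diet: D, H — 2 of 5 types.

2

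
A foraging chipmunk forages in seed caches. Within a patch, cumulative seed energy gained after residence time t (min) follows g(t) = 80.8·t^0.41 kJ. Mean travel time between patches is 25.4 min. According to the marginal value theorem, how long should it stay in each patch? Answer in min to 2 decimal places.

By the marginal value theorem, leave when the instantaneous gain rate g'(t) equals the habitat-wide average g(t)/(T + t).
g'(t) = 0.41·80.8·t^-0.59. Setting 0.41·80.8·t^-0.59 = 80.8·t^0.41/(25.4+t) gives 0.41(25.4+t) = t, so 0.59·t = 0.41×25.4.
t* = 0.41×25.4/0.59 = 17.65 min.

17.65 min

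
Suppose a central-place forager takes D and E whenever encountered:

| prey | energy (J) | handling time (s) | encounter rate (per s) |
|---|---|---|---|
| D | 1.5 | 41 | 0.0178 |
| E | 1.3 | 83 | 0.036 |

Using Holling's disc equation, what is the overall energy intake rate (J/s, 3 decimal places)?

R = (0.0178×1.5 + 0.036×1.3) / (1 + 0.0178×41 + 0.036×83) = 0.0735/4.718 = 0.01558 J/s.

0.016 J/s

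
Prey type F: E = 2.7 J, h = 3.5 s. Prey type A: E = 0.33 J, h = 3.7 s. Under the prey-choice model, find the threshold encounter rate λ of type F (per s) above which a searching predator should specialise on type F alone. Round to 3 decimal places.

The zero-one rule: include type A iff E₂/h₂ > λE₁/(1+λh₁). Equality gives the switch point.
λE₁h₂ = E₂ + λE₂h₁ ⇒ λ = E₂/(E₁h₂ − E₂h₁) = 0.33/(9.99 − 1.155) = 0.03735 per s.

0.037 per s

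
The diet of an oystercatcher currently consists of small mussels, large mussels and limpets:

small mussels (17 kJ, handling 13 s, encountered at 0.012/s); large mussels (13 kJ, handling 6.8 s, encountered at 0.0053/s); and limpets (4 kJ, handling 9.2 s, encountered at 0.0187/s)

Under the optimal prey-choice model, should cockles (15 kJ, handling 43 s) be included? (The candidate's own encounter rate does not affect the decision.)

Yes

Current rate: (0.012×17 + 0.0053×13 + 0.0187×4)/(1 + 0.012×13 + 0.0053×6.8 + 0.0187×9.2) = 0.2549 kJ/s.
cockles: E/h = 15/43 = 0.3488 kJ/s.
Since 0.3488 > R, including cockles increases the long-run rate.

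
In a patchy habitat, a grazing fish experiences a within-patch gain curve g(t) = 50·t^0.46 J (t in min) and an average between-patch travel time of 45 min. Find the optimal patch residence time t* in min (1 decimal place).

38.3 min

Optimal t* satisfies g'(t*) = g(t*)/(T + t*).
g'(t) = 0.46·50·t^-0.54. Setting 0.46·50·t^-0.54 = 50·t^0.46/(45+t) gives 0.46(45+t) = t, so 0.54·t = 0.46×45.
t* = 0.46×45/0.54 = 38.33 min.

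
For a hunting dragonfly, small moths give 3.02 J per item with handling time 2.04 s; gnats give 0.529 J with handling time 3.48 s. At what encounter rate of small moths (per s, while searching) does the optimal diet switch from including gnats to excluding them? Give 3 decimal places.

0.056 per s

The zero-one rule: include gnats iff E₂/h₂ > λE₁/(1+λh₁). Equality gives the switch point.
λE₁h₂ = E₂ + λE₂h₁ ⇒ λ = E₂/(E₁h₂ − E₂h₁) = 0.529/(10.51 − 1.079) = 0.05609 per s.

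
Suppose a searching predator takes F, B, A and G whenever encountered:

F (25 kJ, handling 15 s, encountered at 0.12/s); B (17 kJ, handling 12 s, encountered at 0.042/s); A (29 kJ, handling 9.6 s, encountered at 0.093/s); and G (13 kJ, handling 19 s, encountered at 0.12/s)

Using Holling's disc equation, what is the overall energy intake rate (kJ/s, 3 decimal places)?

R = Σλ_iE_i / (1 + Σλ_ih_i)
Numerator: 0.12×25 + 0.042×17 + 0.093×29 + 0.12×13 = 7.971
Denominator: 1 + 0.12×15 + 0.042×12 + 0.093×9.6 + 0.12×19 = 6.477
R = 7.971/6.477 = 1.231 kJ/s

1.231 kJ/s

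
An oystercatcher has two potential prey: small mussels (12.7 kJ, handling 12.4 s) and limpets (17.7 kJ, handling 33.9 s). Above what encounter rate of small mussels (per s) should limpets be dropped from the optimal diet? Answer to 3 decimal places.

0.084 per s

Drop limpets once their profitability E₂/h₂ falls below the rate achievable on small mussels alone: E₂/h₂ = λE₁/(1 + λh₁).
Solve for λ: λE₁h₂ = E₂(1 + λh₁) → λ(E₁h₂ − E₂h₁) = E₂ → λ = E₂/(E₁h₂ − E₂h₁).
λ = 17.7/(12.7×33.9 − 17.7×12.4) = 17.7/211 = 0.08387 per s.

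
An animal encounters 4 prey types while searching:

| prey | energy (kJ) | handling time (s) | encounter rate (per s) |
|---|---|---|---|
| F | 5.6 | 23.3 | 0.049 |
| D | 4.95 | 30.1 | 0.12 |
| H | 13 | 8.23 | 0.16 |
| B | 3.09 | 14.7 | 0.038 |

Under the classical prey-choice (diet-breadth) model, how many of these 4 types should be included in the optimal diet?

Rank by E/h (kJ/s): H 1.58, F 0.24, B 0.21, D 0.164. Include each in turn until the next type's E/h falls below the running intake rate.
Rate on top 1: 0.8978. F: 0.24 < 0.8978 → exclude; stop.
Optimal diet: H — 1 of 4 types.

1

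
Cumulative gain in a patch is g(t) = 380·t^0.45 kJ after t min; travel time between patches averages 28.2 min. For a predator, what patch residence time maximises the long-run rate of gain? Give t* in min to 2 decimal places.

Maximise g(t)/(T+t): set derivative to zero → g'(t)(T+t) = g(t).
g'(t) = 0.45·380·t^-0.55. Setting 0.45·380·t^-0.55 = 380·t^0.45/(28.2+t) gives 0.45(28.2+t) = t, so 0.55·t = 0.45×28.2.
t* = 0.45×28.2/0.55 = 23.07 min.

23.07 min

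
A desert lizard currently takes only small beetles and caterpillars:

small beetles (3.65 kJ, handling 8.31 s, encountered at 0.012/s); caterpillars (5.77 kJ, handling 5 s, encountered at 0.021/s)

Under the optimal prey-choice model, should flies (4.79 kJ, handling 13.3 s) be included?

On small beetles and caterpillars alone, R = ΣλE/(1+Σλh) = 0.165/1.205 = 0.1369 kJ/s.
Profitability of flies: 4.79/13.3 = 0.3602 kJ/s.
Since 0.3602 > R, including flies increases the long-run rate.

Yes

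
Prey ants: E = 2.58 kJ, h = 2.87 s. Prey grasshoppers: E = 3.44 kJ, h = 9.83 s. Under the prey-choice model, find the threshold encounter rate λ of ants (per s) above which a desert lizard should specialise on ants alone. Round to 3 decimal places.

0.222 per s

The zero-one rule: include grasshoppers iff E₂/h₂ > λE₁/(1+λh₁). Equality gives the switch point.
λE₁h₂ = E₂ + λE₂h₁ ⇒ λ = E₂/(E₁h₂ − E₂h₁) = 3.44/(25.36 − 9.873) = 0.2221 per s.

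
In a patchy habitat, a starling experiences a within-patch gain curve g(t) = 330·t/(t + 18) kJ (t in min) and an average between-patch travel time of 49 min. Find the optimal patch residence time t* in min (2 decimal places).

29.70 min

Maximise g(t)/(T+t): set derivative to zero → g'(t)(T+t) = g(t).
g'(t) = 330·18/(t + 18)². Setting 330·18/(t+18)² = 330t/[(t+18)(49+t)] gives 18(49+t) = t(t+18), so t² = 18×49 = 882.
t* = √882 = 29.7 min.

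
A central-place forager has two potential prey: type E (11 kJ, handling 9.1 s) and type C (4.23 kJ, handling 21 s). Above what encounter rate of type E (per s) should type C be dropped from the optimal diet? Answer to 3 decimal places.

0.022 per s

The zero-one rule: include type C iff E₂/h₂ > λE₁/(1+λh₁). Equality gives the switch point.
λE₁h₂ = E₂ + λE₂h₁ ⇒ λ = E₂/(E₁h₂ − E₂h₁) = 4.23/(231 − 38.49) = 0.02197 per s.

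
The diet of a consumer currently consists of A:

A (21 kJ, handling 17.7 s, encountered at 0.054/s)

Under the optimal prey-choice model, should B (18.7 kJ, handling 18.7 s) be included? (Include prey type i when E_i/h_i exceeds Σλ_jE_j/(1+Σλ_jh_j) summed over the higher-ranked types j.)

Yes

Current rate: (0.054×21)/(1 + 0.054×17.7) = 0.5798 kJ/s.
Profitability of B: 18.7/18.7 = 1 kJ/s.
Since 1 > R, including B increases the long-run rate.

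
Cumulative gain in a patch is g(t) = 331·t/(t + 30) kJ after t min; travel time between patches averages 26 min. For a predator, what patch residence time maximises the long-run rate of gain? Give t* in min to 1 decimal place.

By the marginal value theorem, leave when the instantaneous gain rate g'(t) equals the habitat-wide average g(t)/(T + t).
g'(t) = 331·30/(t + 30)². Setting 331·30/(t+30)² = 331t/[(t+30)(26+t)] gives 30(26+t) = t(t+30), so t² = 30×26 = 780.
t* = √780 = 27.93 min.

27.9 min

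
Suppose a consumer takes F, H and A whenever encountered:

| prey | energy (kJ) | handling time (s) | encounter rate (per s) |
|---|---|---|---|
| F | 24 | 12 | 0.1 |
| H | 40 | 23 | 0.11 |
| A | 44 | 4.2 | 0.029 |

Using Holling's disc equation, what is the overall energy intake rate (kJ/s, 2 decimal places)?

1.66 kJ/s

R = (0.1×24 + 0.11×40 + 0.029×44) / (1 + 0.1×12 + 0.11×23 + 0.029×4.2) = 8.076/4.852 = 1.665 kJ/s.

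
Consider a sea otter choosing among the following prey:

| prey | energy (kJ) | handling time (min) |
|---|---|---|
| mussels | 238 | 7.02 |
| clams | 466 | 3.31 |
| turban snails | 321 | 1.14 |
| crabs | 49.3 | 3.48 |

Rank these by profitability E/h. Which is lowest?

In descending order of E/h:
turban snails: 321/1.14 = 282 kJ/min
clams: 466/3.31 = 141 kJ/min
mussels: 238/7.02 = 33.9 kJ/min
crabs: 49.3/3.48 = 14.2 kJ/min

crabs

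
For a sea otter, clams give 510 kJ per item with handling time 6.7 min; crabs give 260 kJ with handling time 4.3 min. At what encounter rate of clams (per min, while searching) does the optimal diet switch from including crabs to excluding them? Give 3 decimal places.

The zero-one rule: include crabs iff E₂/h₂ > λE₁/(1+λh₁). Equality gives the switch point.
λE₁h₂ = E₂ + λE₂h₁ ⇒ λ = E₂/(E₁h₂ − E₂h₁) = 260/(2193 − 1742) = 0.5765 per min.

0.576 per min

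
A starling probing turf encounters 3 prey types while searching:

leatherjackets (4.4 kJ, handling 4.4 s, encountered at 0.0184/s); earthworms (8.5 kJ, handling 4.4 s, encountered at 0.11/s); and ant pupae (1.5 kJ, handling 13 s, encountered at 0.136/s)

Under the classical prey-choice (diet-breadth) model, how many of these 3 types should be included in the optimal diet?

Profitabilities (E/h, kJ/s): earthworms 1.93, leatherjackets 1, ant pupae 0.115. Add prey in this order while the next type's profitability exceeds the intake rate on those already taken.
Rate on top 1: 0.6301. leatherjackets: 1 > 0.6301 → include.
Rate on top 2: 0.6492. ant pupae: 0.115 < 0.6492 → exclude; stop.
Optimal diet: earthworms, leatherjackets — 2 of 3 types.

2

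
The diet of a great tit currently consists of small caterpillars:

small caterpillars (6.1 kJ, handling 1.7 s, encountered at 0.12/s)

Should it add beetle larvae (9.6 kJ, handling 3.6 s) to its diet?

On small caterpillars alone, R = ΣλE/(1+Σλh) = 0.732/1.204 = 0.608 kJ/s.
beetle larvae: E/h = 9.6/3.6 = 2.667 kJ/s.
2.667 > 0.608, so adding beetle larvae raises the average — include it.

Yes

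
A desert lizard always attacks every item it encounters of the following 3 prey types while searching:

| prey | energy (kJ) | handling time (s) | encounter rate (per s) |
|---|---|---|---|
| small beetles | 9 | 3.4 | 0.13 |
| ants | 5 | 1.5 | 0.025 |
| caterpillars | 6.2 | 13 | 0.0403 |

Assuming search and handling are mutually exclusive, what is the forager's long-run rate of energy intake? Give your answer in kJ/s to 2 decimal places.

Energy encountered per unit search time: 0.13×9 + 0.025×5 + 0.0403×6.2 = 1.545 kJ/s.
Handling time per unit search time: 0.13×3.4 + 0.025×1.5 + 0.0403×13 = 1.003.
Rate = 1.545/(1 + 1.003) = 0.7711 kJ/s.

0.77 kJ/s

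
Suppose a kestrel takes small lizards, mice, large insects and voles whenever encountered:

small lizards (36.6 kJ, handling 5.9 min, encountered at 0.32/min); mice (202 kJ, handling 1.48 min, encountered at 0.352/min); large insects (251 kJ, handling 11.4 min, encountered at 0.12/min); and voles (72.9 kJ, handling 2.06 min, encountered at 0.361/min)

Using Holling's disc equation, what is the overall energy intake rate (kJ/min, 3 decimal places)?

25.224 kJ/min

R = (0.32×36.6 + 0.352×202 + 0.12×251 + 0.361×72.9) / (1 + 0.32×5.9 + 0.352×1.48 + 0.12×11.4 + 0.361×2.06) = 139.3/5.521 = 25.22 kJ/min.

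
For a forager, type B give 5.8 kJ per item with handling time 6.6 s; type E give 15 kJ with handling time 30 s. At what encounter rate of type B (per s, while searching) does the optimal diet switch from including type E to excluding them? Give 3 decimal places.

At the threshold, the rate on type B alone equals the profitability of type E: λ·5.8/(1 + λ·6.6) = 15/30 = 0.5.
Rearranging, λ(5.8 − 0.5×6.6) = 0.5, so λ = 0.5/2.5 = 0.2 per s.

0.200 per s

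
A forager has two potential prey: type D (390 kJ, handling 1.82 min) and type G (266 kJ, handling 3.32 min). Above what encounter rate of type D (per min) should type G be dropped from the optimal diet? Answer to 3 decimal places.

The zero-one rule: include type G iff E₂/h₂ > λE₁/(1+λh₁). Equality gives the switch point.
λE₁h₂ = E₂ + λE₂h₁ ⇒ λ = E₂/(E₁h₂ − E₂h₁) = 266/(1295 − 484.1) = 0.3281 per min.

0.328 per min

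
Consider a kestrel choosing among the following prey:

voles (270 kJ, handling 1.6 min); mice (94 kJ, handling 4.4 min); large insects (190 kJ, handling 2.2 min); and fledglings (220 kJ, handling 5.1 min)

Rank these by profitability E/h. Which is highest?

In descending order of E/h:
voles: 270/1.6 = 169 kJ/min
large insects: 190/2.2 = 86.4 kJ/min
fledglings: 220/5.1 = 43.1 kJ/min
mice: 94/4.4 = 21.4 kJ/min

voles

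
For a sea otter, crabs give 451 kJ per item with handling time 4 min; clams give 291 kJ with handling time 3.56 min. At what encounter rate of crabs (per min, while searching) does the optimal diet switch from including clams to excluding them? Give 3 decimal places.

0.659 per min

At the threshold, the rate on crabs alone equals the profitability of clams: λ·451/(1 + λ·4) = 291/3.56 = 81.74.
Rearranging, λ(451 − 81.74×4) = 81.74, so λ = 81.74/124 = 0.659 per min.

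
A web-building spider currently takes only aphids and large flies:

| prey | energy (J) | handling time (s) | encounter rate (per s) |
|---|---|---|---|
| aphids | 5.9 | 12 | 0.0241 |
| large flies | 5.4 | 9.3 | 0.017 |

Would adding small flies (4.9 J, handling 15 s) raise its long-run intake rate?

Yes

Current rate: (0.0241×5.9 + 0.017×5.4)/(1 + 0.0241×12 + 0.017×9.3) = 0.1617 J/s.
Profitability of small flies: 4.9/15 = 0.3267 J/s.
0.3267 > 0.1617, so adding small flies raises the average — include it.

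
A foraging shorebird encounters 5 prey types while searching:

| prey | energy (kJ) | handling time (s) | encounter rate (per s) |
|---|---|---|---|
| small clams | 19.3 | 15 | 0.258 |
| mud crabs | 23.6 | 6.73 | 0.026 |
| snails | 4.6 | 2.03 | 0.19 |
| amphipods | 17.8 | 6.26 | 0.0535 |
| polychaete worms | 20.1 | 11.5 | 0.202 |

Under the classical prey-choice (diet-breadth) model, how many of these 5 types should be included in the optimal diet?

E/h in descending order: mud crabs 3.51, amphipods 2.84, snails 2.27, polychaete worms 1.75, small clams 1.29 kJ/s. The optimal diet is the largest prefix of this list for which every included type satisfies E_i/h_i > R on the types above it.
Rate on top 1: 0.5222. amphipods: 2.84 > 0.5222 → include.
Rate on top 2: 1.037. snails: 2.27 > 1.037 → include.
Rate on top 3: 1.287. polychaete worms: 1.75 > 1.287 → include.
Rate on top 4: 1.541. small clams: 1.29 < 1.541 → exclude; stop.
Optimal diet: mud crabs, amphipods, snails, polychaete worms — 4 of 5 types.

4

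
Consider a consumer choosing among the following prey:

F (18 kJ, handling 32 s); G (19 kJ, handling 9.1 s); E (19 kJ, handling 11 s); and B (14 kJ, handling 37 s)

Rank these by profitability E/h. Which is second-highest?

Profitability E/h (kJ/s): F = 18/32 = 0.562, G = 19/9.1 = 2.09, E = 19/11 = 1.73, B = 14/37 = 0.378.
Ranked: G > E > F > B.

E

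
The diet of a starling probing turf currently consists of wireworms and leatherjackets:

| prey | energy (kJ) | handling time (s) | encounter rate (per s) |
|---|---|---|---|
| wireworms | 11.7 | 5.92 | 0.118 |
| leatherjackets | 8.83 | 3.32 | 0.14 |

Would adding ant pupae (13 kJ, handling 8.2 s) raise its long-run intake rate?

On wireworms and leatherjackets alone, R = ΣλE/(1+Σλh) = 2.617/2.163 = 1.21 kJ/s.
Profitability of ant pupae: 13/8.2 = 1.585 kJ/s.
Since 1.585 > R, including ant pupae increases the long-run rate.

Yes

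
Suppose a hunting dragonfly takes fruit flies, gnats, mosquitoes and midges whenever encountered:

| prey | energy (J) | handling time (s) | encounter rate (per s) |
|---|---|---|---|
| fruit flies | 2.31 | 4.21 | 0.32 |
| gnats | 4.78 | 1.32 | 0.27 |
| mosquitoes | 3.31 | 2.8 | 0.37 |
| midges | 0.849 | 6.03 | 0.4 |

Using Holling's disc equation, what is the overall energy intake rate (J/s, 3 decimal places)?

0.584 J/s

R = Σλ_iE_i / (1 + Σλ_ih_i)
Numerator: 0.32×2.31 + 0.27×4.78 + 0.37×3.31 + 0.4×0.849 = 3.594
Denominator: 1 + 0.32×4.21 + 0.27×1.32 + 0.37×2.8 + 0.4×6.03 = 6.152
R = 3.594/6.152 = 0.5843 J/s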